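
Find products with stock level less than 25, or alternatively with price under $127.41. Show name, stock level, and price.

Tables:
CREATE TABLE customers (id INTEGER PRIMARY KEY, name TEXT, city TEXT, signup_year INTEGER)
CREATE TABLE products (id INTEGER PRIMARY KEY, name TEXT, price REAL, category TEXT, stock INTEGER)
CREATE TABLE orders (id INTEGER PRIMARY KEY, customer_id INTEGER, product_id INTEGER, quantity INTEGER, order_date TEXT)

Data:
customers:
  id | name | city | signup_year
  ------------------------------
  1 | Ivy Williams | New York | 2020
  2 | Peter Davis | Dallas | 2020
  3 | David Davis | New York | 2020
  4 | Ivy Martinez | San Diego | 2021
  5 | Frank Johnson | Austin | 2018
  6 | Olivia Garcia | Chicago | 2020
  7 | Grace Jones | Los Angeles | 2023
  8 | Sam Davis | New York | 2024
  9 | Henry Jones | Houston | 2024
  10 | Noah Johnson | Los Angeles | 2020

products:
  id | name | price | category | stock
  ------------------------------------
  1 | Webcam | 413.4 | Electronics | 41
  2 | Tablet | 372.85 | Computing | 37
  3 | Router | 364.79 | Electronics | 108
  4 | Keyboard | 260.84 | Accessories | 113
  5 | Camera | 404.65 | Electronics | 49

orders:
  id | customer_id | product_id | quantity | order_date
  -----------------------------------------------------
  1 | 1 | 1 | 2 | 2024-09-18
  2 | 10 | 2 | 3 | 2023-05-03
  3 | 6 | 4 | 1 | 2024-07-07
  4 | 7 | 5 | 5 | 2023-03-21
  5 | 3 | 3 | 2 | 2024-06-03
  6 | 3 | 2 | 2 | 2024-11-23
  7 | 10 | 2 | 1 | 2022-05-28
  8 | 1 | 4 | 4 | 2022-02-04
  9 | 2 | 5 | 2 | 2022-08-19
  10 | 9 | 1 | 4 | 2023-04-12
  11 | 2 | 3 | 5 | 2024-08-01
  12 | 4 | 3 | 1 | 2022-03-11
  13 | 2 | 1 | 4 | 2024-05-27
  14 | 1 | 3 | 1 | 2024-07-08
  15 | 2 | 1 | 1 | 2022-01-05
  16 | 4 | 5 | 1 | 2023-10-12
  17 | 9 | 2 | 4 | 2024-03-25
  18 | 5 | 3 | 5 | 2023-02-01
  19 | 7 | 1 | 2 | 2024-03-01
SELECT name, stock, price FROM products WHERE stock < 25 OR price < 127.41

Execution result:
(no rows)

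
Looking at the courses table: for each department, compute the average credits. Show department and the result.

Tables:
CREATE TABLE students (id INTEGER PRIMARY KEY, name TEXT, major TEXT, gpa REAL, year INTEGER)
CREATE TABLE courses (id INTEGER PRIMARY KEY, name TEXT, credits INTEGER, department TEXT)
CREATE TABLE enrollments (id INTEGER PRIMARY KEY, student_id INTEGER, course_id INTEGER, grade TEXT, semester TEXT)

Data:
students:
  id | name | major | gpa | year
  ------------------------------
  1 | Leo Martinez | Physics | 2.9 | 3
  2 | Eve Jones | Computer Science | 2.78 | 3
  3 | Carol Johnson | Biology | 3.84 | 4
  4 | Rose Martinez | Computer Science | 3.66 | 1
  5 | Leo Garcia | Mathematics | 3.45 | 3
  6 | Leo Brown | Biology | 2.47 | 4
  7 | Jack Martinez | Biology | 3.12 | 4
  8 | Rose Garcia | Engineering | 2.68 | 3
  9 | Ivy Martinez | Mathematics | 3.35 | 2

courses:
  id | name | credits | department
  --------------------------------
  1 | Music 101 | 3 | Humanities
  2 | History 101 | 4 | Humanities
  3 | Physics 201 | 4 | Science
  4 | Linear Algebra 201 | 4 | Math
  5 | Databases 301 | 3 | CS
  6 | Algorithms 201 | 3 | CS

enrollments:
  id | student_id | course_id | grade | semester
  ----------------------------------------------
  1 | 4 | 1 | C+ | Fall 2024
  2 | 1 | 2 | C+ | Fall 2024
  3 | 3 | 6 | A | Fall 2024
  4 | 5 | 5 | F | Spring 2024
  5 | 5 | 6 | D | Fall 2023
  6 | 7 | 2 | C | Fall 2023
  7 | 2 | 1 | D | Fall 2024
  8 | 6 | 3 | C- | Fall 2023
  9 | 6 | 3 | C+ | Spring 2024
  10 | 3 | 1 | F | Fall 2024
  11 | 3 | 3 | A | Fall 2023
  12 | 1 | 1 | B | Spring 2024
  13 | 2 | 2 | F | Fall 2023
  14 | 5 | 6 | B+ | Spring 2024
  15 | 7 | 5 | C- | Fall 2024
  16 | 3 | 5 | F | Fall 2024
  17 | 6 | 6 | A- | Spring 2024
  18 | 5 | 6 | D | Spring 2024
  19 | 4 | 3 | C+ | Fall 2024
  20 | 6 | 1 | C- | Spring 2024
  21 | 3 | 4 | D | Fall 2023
SELECT department, AVG(credits) AS avg_credits FROM courses GROUP BY department

Execution result:
department | avg_credits
CS | 3.00
Humanities | 3.50
Math | 4.00
Science | 4.00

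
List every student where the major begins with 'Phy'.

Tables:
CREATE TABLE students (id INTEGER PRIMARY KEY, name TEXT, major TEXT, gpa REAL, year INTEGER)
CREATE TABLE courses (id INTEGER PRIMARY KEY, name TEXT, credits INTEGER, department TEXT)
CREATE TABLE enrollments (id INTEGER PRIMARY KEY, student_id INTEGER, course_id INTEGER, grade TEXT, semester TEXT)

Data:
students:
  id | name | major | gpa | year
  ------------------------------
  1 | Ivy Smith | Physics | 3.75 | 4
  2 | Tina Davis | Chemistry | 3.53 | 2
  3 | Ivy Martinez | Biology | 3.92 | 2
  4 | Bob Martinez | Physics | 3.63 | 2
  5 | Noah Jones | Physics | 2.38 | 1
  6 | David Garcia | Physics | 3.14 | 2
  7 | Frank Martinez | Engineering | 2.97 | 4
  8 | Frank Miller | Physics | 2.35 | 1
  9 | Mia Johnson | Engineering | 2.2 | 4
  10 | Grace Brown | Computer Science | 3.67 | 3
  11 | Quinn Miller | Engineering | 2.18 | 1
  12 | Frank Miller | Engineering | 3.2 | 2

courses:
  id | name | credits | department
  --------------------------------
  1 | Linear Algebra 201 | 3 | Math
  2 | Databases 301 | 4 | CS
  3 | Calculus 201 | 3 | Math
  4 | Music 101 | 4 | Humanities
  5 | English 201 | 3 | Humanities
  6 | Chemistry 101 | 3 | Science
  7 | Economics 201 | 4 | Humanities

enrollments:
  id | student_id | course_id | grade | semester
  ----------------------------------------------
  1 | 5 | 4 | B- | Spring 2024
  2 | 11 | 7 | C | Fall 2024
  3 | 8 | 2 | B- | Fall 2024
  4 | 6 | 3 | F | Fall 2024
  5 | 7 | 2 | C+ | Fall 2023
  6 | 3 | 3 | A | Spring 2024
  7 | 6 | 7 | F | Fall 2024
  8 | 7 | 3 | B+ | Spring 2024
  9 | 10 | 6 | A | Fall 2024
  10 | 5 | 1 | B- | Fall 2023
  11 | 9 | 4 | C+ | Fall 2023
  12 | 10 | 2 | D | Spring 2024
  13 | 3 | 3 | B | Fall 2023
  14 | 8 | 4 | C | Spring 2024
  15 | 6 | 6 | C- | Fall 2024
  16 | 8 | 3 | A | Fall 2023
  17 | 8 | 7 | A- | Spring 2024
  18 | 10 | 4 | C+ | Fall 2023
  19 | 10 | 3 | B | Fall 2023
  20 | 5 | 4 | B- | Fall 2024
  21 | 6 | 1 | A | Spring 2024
SELECT name, major FROM students WHERE major LIKE 'Phy%'

Execution result:
name | major
Ivy Smith | Physics
Bob Martinez | Physics
Noah Jones | Physics
David Garcia | Physics
Frank Miller | Physics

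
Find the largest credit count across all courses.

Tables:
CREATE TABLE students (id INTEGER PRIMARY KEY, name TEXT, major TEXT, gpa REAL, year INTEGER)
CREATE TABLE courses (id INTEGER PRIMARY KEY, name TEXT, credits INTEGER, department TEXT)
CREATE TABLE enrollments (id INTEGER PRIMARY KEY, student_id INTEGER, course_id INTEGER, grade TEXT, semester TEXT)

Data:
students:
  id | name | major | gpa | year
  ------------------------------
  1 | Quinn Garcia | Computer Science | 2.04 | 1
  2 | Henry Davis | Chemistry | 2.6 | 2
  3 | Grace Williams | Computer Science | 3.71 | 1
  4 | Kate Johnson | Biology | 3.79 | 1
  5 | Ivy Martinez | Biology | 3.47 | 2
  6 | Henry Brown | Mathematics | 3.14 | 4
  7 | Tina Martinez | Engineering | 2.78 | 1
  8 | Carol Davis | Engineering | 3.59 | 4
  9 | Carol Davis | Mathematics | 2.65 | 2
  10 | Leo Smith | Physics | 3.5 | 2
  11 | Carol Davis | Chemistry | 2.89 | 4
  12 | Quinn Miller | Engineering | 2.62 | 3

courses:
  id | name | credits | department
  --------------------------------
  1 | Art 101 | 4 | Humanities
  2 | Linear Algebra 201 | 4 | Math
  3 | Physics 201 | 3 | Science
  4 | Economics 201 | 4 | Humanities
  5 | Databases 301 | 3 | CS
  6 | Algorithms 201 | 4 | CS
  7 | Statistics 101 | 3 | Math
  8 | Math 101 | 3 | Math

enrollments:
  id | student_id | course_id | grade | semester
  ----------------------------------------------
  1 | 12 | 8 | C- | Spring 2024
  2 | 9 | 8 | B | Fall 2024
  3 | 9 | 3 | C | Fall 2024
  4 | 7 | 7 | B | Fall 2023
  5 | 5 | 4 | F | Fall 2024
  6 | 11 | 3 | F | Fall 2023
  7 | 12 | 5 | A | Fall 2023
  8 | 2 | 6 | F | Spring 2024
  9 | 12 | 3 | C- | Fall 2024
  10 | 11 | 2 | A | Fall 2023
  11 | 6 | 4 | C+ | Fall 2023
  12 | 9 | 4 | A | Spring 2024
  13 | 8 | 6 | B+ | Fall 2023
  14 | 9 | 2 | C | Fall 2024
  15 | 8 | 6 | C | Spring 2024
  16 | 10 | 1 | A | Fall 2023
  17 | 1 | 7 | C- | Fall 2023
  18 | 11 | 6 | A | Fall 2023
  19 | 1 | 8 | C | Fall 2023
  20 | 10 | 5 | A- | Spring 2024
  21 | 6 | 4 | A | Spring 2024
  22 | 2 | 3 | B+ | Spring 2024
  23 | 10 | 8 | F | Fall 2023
SELECT MAX(credits) FROM courses

Execution result:
4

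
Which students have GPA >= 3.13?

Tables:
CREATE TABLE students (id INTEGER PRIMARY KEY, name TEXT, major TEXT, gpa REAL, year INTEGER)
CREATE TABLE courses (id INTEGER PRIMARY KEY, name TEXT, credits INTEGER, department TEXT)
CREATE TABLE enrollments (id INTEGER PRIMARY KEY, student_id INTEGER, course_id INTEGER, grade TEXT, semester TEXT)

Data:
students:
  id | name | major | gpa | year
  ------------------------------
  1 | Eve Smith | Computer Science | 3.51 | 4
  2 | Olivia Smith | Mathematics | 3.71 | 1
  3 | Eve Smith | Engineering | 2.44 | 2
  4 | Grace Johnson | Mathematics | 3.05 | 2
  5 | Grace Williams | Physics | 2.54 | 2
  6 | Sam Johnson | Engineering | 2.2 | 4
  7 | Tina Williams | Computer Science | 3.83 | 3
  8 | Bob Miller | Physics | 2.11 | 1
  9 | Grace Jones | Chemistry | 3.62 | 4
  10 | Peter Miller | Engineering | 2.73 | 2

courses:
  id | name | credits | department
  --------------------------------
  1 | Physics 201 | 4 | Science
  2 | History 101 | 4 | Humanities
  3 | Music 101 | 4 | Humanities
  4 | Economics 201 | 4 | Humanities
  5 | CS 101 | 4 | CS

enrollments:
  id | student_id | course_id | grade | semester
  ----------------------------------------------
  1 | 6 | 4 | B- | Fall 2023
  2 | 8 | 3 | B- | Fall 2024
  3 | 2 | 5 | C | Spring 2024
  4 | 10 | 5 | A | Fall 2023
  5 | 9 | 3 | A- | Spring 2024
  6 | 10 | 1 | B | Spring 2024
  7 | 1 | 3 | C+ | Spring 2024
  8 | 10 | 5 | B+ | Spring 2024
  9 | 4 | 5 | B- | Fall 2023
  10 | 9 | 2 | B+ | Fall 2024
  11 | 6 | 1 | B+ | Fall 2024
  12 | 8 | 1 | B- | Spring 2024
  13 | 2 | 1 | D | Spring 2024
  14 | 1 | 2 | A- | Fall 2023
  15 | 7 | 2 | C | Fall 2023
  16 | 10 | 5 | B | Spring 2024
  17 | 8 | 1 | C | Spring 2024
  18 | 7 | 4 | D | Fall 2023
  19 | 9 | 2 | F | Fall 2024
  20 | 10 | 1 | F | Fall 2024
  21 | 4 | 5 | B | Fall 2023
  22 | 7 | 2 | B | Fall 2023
SELECT name, gpa FROM students WHERE gpa >= 3.13

Execution result:
name | gpa
Eve Smith | 3.51
Olivia Smith | 3.71
Tina Williams | 3.83
Grace Jones | 3.62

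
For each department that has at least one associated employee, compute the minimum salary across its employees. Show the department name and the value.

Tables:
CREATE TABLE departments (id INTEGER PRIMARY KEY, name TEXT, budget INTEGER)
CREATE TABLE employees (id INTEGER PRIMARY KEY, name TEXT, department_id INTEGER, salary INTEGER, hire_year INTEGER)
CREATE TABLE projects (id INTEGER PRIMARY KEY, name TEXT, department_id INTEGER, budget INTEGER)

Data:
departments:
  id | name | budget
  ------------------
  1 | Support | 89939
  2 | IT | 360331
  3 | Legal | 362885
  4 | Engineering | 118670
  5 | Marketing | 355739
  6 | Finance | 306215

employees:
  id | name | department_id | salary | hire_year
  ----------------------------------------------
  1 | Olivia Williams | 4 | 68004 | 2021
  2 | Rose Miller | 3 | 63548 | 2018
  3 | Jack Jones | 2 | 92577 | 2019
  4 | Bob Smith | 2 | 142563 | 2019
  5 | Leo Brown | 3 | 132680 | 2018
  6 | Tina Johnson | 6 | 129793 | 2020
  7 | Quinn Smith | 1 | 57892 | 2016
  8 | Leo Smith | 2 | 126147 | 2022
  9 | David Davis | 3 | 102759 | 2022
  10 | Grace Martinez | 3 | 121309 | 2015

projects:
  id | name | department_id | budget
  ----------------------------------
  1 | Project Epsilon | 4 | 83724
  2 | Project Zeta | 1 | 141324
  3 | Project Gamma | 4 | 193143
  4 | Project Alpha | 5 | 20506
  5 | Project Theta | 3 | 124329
SELECT p.name, MIN(c.salary) AS min_salary FROM employees c JOIN departments p ON c.department_id = p.id GROUP BY p.id, p.name

Execution result:
name | min_salary
Support | 57892
IT | 92577
Legal | 63548
Engineering | 68004
Finance | 129793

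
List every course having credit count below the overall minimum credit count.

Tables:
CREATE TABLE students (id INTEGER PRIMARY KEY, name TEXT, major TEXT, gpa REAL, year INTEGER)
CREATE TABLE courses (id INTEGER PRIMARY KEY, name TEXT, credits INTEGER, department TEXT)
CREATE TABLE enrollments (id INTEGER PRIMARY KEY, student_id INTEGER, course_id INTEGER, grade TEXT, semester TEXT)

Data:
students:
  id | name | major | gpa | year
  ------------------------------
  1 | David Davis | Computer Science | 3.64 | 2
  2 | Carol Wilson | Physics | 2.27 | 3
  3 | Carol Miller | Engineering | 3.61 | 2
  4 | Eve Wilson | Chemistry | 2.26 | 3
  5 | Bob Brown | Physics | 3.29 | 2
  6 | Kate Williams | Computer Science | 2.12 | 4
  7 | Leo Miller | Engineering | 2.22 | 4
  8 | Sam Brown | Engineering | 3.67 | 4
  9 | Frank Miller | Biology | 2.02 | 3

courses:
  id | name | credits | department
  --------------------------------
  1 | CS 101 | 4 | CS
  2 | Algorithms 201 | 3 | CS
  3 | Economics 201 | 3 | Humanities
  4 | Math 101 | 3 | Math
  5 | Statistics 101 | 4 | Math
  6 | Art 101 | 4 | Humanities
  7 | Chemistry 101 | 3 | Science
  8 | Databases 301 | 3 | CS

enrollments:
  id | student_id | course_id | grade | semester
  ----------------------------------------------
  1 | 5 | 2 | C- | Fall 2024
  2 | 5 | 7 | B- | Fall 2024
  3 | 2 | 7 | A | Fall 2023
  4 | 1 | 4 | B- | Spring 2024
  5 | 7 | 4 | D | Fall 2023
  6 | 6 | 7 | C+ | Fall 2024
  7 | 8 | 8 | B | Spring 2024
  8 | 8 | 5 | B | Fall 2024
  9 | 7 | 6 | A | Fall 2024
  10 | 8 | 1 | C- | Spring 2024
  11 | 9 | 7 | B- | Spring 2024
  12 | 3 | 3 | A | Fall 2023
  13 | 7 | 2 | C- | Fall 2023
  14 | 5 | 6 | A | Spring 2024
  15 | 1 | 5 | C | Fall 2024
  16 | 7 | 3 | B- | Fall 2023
SELECT name, credits FROM courses WHERE credits < (SELECT MIN(credits) FROM courses)

Execution result:
(no rows)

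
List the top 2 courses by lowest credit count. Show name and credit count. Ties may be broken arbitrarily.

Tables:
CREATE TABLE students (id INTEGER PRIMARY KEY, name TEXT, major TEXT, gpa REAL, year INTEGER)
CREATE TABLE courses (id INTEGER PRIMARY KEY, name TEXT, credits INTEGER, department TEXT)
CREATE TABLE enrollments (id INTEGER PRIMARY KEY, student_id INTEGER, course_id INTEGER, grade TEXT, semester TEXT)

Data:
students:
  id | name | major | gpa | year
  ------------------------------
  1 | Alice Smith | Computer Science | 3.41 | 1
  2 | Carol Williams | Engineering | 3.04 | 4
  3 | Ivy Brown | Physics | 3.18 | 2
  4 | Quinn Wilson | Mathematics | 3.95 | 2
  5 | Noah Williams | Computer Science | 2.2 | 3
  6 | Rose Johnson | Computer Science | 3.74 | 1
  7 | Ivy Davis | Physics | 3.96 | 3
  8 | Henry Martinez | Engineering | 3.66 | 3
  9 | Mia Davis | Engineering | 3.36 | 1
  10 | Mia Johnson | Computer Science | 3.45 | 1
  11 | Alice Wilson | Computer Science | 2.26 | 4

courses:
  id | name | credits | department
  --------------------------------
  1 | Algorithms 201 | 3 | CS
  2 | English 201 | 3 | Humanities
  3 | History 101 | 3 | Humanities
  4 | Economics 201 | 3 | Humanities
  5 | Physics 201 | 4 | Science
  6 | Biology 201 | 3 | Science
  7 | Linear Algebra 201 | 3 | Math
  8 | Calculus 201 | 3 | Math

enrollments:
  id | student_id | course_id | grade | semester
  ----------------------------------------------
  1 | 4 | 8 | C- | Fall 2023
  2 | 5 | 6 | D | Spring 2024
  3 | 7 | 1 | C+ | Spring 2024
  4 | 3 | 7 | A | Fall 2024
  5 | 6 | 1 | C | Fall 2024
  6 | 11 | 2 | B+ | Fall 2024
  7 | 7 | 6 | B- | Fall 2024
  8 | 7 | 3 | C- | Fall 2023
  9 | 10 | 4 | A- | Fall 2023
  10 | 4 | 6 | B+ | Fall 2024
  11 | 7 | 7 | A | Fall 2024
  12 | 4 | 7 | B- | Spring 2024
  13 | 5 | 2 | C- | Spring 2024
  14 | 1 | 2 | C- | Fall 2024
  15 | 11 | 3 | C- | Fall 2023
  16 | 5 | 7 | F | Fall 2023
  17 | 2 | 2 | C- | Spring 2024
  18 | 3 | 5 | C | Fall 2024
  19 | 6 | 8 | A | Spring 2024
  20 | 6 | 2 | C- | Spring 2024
SELECT name, credits FROM courses ORDER BY credits ASC LIMIT 2

Execution result:
name | credits
Algorithms 201 | 3
English 201 | 3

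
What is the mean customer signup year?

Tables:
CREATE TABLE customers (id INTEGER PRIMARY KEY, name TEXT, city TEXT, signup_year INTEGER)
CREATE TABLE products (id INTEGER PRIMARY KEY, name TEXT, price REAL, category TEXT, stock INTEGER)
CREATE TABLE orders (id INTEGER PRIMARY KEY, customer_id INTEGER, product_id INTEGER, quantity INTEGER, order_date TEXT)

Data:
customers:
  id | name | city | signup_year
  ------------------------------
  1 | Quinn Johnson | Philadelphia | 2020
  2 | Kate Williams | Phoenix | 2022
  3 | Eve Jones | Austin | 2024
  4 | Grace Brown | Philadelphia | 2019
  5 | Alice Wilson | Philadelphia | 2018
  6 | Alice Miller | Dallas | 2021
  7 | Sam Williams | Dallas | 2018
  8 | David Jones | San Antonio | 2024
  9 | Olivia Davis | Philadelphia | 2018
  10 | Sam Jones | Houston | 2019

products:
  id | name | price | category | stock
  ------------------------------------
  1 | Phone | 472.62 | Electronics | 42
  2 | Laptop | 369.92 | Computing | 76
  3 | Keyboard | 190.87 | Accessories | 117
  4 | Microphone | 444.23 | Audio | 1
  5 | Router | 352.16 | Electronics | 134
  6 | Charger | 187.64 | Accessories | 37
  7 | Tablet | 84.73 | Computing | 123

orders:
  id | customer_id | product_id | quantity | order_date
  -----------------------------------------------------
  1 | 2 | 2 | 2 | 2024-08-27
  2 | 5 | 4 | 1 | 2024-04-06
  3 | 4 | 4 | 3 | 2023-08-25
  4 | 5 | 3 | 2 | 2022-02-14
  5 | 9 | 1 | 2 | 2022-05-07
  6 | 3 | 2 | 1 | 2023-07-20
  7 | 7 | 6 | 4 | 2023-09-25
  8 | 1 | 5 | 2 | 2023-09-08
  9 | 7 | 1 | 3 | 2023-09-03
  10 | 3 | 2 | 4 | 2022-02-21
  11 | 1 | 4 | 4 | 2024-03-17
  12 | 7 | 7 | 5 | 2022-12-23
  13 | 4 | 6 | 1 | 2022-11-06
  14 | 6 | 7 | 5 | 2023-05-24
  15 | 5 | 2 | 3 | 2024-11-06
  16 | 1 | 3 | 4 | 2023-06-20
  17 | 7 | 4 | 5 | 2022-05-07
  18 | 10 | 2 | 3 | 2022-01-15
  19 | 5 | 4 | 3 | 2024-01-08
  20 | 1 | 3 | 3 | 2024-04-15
SELECT AVG(signup_year) FROM customers

Execution result:
2020.30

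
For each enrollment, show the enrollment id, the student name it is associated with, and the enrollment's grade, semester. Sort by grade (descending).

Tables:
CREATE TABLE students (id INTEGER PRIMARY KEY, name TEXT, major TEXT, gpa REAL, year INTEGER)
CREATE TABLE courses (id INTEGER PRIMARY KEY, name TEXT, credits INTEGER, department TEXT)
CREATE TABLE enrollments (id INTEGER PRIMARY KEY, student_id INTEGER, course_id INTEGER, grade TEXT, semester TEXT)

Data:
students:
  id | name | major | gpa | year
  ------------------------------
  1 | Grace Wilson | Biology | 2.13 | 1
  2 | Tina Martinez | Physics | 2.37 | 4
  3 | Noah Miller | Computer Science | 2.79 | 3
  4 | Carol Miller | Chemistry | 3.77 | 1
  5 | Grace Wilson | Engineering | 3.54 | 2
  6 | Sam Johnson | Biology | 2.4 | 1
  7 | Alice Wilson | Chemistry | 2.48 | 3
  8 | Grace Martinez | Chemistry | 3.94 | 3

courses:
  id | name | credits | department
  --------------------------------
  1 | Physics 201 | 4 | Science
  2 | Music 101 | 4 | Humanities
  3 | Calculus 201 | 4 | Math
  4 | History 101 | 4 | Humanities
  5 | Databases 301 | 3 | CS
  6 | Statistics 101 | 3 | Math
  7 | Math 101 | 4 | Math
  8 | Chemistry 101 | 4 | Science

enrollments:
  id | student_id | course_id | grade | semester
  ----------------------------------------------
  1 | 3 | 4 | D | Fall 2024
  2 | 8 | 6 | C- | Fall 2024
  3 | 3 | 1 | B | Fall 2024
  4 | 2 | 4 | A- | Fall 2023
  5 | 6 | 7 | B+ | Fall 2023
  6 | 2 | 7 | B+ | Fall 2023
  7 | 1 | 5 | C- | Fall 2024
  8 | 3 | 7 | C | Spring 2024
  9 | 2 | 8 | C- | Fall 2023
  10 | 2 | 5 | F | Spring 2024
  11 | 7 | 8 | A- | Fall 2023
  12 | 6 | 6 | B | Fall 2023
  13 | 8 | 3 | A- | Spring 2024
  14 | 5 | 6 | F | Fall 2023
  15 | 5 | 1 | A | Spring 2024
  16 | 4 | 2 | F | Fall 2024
SELECT c.id, p.name AS student, c.grade, c.semester FROM enrollments c JOIN students p ON c.student_id = p.id ORDER BY c.grade DESC

Execution result:
id | student | grade | semester
10 | Tina Martinez | F | Spring 2024
14 | Grace Wilson | F | Fall 2023
16 | Carol Miller | F | Fall 2024
1 | Noah Miller | D | Fall 2024
2 | Grace Martinez | C- | Fall 2024
7 | Grace Wilson | C- | Fall 2024
9 | Tina Martinez | C- | Fall 2023
8 | Noah Miller | C | Spring 2024
5 | Sam Johnson | B+ | Fall 2023
6 | Tina Martinez | B+ | Fall 2023
3 | Noah Miller | B | Fall 2024
12 | Sam Johnson | B | Fall 2023
4 | Tina Martinez | A- | Fall 2023
11 | Alice Wilson | A- | Fall 2023
13 | Grace Martinez | A- | Spring 2024
15 | Grace Wilson | A | Spring 2024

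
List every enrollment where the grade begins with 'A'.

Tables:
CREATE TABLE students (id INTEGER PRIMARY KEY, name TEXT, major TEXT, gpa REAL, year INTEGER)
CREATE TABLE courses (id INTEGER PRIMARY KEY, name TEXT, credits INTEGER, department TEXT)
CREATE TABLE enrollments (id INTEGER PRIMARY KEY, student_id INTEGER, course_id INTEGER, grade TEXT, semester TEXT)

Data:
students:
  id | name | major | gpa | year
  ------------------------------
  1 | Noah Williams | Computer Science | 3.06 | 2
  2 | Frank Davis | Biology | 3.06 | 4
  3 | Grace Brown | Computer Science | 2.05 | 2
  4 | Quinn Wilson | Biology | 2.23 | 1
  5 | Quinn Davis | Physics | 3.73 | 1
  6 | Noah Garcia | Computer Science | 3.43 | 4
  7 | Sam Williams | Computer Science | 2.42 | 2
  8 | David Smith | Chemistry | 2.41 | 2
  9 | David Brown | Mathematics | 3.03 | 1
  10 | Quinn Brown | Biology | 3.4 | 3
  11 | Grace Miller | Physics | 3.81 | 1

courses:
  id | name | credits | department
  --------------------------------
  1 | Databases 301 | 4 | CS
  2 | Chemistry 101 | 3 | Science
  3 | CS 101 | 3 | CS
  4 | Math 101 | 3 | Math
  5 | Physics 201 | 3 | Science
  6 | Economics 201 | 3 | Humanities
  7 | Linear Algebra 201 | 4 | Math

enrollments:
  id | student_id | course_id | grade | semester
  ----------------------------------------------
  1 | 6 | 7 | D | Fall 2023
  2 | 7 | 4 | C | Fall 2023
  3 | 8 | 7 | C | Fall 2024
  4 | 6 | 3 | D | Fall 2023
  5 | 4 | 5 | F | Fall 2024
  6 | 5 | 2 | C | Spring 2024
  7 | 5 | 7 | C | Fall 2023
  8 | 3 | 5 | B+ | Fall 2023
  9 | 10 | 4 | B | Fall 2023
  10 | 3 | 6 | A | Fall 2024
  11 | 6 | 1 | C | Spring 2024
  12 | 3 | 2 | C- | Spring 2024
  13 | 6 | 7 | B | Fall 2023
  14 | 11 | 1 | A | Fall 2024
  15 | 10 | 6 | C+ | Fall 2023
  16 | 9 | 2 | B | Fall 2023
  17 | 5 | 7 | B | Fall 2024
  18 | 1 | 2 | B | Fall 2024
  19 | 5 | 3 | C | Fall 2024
SELECT id, grade FROM enrollments WHERE grade LIKE 'A%'

Execution result:
id | grade
10 | A
14 | A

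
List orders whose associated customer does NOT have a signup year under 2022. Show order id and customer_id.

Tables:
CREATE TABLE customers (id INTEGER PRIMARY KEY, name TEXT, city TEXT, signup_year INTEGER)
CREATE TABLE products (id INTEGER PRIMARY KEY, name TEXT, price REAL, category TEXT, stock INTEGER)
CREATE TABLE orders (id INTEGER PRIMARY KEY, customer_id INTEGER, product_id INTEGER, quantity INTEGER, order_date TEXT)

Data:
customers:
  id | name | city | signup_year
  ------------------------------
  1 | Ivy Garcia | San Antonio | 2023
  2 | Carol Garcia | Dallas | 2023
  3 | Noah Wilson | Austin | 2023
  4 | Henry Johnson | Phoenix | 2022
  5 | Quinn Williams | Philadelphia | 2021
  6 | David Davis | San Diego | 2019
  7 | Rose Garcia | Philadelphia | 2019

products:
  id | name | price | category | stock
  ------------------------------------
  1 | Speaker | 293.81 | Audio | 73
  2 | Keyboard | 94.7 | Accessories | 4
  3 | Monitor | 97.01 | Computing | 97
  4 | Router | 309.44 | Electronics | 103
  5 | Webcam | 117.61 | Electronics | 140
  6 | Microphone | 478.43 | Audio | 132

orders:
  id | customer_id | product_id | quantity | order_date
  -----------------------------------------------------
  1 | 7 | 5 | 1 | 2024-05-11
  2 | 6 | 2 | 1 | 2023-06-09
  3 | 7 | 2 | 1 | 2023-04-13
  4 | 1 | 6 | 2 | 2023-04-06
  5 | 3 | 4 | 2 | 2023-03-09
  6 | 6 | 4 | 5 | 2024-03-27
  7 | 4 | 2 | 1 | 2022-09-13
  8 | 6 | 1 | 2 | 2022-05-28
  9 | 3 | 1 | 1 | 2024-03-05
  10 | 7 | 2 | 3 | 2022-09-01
SELECT id, customer_id FROM orders WHERE customer_id NOT IN (SELECT id FROM customers WHERE signup_year < 2022)

Execution result:
id | customer_id
4 | 1
5 | 3
7 | 4
9 | 3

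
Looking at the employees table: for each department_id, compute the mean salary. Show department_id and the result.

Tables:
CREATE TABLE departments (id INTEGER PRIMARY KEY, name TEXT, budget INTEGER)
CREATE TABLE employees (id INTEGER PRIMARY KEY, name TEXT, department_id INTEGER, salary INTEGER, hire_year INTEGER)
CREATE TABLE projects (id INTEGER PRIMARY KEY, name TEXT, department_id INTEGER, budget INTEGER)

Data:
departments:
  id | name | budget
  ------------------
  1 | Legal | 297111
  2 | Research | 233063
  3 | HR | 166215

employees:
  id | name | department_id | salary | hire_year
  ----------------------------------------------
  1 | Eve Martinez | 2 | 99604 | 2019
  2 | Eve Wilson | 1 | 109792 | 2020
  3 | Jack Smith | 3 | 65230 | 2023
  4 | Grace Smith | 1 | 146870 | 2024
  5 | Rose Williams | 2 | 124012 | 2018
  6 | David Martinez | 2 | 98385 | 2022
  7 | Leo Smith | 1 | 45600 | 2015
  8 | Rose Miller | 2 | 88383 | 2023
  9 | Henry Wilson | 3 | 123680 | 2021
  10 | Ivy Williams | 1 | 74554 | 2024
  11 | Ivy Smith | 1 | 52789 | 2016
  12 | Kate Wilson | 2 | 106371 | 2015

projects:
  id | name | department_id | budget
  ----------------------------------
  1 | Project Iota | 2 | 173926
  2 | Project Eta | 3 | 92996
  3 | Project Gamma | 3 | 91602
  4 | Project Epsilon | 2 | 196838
SELECT department_id, AVG(salary) AS avg_salary FROM employees GROUP BY department_id

Execution result:
department_id | avg_salary
1 | 85921.00
2 | 103351.00
3 | 94455.00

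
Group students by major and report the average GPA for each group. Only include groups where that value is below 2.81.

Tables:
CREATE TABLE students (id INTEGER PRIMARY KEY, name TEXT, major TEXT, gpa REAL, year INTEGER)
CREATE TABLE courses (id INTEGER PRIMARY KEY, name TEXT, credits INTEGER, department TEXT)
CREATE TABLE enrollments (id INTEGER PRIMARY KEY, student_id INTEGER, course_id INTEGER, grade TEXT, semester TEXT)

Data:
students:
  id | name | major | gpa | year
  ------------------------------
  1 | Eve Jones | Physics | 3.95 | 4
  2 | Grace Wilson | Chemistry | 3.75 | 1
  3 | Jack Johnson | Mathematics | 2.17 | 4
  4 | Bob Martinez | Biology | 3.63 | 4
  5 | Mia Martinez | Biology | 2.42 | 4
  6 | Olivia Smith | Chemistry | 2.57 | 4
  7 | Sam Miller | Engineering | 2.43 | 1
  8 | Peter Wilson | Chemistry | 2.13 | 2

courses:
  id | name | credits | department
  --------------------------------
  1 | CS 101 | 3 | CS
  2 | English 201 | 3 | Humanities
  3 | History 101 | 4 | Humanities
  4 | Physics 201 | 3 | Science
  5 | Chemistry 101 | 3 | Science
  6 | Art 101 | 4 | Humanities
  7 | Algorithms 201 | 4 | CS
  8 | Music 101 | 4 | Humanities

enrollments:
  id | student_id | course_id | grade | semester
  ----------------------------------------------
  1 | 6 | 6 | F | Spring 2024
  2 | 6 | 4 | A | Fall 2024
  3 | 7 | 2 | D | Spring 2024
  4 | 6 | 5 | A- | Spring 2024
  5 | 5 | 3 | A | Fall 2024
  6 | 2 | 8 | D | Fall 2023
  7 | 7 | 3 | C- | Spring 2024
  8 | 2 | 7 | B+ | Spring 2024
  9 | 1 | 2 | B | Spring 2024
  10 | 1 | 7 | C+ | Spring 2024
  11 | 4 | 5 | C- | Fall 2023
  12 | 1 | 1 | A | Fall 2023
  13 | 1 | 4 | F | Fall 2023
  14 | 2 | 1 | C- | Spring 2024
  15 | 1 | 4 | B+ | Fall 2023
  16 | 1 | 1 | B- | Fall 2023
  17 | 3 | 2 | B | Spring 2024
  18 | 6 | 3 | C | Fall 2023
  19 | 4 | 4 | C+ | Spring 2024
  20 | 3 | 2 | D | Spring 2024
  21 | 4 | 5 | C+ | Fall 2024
SELECT major, AVG(gpa) AS avg_gpa FROM students GROUP BY major HAVING AVG(gpa) < 2.81

Execution result:
major | avg_gpa
Engineering | 2.43
Mathematics | 2.17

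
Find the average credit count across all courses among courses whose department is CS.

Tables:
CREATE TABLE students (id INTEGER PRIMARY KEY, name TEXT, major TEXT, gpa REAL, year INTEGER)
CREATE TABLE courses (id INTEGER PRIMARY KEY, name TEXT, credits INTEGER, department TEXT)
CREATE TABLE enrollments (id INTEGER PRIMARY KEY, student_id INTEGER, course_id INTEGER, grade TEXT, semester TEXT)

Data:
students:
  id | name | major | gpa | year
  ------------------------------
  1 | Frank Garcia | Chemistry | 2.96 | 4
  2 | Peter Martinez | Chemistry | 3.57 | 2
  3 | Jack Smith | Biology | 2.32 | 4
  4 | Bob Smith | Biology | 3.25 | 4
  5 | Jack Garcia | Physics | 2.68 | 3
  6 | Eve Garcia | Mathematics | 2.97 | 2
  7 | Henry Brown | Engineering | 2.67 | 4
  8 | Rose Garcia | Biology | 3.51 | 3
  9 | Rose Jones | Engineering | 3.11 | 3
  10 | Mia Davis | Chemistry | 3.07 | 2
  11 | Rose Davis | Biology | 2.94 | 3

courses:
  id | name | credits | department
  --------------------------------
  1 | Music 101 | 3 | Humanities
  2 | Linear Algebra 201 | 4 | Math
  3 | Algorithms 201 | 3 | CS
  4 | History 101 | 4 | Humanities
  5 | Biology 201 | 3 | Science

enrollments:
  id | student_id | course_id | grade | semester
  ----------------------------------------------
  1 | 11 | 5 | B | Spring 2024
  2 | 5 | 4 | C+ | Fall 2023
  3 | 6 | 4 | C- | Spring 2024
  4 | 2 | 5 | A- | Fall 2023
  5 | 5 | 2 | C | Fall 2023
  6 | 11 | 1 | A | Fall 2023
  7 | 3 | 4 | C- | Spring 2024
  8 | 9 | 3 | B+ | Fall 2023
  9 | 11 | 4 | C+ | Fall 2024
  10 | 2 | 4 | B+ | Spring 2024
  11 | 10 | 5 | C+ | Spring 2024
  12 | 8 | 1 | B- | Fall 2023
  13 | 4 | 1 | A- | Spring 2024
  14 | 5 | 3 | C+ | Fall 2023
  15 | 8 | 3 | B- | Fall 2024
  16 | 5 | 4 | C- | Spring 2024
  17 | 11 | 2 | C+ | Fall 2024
SELECT AVG(credits) FROM courses WHERE department = 'CS'

Execution result:
3.00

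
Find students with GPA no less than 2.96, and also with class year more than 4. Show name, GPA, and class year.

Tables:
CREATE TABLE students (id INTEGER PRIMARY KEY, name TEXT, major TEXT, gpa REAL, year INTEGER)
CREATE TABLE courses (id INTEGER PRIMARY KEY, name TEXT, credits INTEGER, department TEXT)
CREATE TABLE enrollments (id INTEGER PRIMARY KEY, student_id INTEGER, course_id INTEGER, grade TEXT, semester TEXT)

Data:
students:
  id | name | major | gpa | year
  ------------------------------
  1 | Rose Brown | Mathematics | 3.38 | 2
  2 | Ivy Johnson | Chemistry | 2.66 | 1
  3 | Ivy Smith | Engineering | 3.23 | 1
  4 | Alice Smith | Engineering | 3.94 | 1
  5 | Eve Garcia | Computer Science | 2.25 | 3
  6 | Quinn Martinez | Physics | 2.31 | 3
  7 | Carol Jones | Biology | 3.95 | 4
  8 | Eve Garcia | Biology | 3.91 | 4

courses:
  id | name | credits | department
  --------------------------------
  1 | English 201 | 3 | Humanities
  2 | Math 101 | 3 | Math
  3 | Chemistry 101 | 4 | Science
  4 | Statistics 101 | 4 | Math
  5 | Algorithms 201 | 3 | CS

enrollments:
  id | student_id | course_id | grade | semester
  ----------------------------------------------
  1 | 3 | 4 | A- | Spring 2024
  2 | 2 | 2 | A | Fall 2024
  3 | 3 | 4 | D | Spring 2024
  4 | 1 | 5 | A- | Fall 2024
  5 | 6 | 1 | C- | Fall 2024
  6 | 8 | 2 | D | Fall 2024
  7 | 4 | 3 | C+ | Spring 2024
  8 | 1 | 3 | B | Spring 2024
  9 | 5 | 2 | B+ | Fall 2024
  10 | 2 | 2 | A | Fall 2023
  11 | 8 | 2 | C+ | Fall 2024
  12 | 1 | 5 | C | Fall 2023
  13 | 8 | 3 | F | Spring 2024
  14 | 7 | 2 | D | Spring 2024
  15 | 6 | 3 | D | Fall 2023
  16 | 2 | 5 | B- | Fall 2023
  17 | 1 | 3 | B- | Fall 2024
SELECT name, gpa, year FROM students WHERE gpa >= 2.96 AND year > 4

Execution result:
(no rows)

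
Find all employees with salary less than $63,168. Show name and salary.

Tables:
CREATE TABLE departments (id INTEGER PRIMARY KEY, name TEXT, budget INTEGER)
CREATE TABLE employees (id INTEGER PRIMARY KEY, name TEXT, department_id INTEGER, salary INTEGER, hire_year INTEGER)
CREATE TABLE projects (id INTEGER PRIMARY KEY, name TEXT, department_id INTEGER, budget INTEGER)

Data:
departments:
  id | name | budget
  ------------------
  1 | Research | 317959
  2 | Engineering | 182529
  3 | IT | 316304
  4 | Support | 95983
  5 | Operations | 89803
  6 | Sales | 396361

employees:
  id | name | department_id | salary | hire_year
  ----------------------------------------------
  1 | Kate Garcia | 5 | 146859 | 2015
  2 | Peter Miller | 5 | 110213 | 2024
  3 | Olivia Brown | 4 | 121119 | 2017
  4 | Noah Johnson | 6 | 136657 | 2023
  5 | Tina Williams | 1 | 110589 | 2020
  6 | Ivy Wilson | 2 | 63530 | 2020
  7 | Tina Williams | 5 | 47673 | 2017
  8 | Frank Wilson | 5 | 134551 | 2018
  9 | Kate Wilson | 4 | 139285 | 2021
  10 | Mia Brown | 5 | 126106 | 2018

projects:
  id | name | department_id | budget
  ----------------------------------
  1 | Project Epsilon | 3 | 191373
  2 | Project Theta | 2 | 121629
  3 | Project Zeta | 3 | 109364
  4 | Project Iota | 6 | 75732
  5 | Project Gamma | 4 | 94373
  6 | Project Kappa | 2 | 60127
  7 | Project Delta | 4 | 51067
SELECT name, salary FROM employees WHERE salary < 63168

Execution result:
name | salary
Tina Williams | 47673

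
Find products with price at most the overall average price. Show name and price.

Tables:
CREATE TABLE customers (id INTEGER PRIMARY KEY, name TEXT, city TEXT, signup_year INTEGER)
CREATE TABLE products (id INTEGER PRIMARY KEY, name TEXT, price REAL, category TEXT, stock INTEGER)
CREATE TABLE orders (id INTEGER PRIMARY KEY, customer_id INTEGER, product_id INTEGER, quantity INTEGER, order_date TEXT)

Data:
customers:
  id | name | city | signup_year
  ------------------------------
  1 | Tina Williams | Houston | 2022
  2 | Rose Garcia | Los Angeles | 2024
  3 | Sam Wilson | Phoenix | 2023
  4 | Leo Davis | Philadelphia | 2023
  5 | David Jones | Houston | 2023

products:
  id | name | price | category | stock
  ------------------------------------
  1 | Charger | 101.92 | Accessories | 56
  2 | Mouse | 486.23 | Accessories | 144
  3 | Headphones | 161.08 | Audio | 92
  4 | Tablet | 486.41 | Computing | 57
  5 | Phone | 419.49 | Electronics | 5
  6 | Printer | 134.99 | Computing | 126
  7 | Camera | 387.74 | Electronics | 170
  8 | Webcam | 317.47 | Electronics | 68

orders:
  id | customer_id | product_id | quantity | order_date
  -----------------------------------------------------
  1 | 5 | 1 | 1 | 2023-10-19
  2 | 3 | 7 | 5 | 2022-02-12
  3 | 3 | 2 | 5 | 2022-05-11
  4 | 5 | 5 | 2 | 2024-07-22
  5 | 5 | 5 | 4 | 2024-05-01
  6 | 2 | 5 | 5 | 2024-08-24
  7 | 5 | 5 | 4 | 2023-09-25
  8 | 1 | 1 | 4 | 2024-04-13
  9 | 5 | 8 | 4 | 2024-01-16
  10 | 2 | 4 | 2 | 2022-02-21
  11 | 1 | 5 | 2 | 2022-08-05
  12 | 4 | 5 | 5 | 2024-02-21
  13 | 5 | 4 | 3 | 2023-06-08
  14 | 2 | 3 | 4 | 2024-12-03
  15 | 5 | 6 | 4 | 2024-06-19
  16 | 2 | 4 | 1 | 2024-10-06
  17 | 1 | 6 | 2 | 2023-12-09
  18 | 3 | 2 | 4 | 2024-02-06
SELECT name, price FROM products WHERE price <= (SELECT AVG(price) FROM products)

Execution result:
name | price
Charger | 101.92
Headphones | 161.08
Printer | 134.99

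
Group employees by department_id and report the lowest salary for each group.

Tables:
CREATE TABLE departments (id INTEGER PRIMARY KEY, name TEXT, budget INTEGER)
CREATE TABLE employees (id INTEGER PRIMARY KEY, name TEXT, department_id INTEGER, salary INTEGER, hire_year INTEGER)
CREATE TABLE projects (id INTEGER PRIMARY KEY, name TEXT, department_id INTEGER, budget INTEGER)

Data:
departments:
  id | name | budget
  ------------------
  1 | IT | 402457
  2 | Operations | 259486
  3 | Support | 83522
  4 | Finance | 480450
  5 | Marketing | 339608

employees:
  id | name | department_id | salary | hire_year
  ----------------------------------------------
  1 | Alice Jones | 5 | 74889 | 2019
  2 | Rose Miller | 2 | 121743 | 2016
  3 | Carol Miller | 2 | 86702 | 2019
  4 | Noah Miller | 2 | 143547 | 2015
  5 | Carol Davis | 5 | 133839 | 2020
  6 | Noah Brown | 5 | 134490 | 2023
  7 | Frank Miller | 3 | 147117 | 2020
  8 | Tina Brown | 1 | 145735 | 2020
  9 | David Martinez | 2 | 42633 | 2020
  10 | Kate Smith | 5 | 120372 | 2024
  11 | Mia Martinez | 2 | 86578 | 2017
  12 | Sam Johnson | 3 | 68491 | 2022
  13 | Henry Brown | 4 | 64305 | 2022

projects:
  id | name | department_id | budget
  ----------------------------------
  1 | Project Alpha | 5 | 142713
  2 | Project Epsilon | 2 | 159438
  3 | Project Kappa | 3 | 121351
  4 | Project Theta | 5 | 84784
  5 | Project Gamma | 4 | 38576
SELECT department_id, MIN(salary) AS min_salary FROM employees GROUP BY department_id

Execution result:
department_id | min_salary
1 | 145735
2 | 42633
3 | 68491
4 | 64305
5 | 74889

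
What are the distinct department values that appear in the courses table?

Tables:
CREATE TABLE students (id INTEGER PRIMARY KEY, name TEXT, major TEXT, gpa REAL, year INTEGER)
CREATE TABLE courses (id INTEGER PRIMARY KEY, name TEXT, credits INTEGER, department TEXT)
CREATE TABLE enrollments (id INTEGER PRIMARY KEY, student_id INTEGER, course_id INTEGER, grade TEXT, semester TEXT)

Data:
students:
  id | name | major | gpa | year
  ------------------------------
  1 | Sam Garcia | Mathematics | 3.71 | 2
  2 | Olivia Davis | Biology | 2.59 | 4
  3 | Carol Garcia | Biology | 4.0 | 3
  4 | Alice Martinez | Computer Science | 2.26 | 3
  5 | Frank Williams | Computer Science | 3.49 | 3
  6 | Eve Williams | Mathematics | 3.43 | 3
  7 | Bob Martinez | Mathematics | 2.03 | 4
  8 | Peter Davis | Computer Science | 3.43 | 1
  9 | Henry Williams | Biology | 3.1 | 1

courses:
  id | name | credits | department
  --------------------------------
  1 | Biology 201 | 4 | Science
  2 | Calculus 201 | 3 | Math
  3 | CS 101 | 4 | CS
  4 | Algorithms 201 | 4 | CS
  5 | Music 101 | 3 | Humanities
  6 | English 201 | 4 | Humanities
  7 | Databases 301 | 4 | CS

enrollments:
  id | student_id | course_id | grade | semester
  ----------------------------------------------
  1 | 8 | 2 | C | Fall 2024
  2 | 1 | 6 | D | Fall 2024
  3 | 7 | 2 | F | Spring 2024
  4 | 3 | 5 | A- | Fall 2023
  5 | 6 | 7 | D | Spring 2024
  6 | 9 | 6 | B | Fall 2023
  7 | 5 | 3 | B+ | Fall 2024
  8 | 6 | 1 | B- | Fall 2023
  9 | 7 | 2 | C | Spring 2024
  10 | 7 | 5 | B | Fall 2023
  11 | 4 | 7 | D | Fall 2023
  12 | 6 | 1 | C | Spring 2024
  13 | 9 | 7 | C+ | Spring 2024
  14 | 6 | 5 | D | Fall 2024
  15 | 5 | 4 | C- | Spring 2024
SELECT DISTINCT department FROM courses

Execution result:
department
Science
Math
CS
Humanities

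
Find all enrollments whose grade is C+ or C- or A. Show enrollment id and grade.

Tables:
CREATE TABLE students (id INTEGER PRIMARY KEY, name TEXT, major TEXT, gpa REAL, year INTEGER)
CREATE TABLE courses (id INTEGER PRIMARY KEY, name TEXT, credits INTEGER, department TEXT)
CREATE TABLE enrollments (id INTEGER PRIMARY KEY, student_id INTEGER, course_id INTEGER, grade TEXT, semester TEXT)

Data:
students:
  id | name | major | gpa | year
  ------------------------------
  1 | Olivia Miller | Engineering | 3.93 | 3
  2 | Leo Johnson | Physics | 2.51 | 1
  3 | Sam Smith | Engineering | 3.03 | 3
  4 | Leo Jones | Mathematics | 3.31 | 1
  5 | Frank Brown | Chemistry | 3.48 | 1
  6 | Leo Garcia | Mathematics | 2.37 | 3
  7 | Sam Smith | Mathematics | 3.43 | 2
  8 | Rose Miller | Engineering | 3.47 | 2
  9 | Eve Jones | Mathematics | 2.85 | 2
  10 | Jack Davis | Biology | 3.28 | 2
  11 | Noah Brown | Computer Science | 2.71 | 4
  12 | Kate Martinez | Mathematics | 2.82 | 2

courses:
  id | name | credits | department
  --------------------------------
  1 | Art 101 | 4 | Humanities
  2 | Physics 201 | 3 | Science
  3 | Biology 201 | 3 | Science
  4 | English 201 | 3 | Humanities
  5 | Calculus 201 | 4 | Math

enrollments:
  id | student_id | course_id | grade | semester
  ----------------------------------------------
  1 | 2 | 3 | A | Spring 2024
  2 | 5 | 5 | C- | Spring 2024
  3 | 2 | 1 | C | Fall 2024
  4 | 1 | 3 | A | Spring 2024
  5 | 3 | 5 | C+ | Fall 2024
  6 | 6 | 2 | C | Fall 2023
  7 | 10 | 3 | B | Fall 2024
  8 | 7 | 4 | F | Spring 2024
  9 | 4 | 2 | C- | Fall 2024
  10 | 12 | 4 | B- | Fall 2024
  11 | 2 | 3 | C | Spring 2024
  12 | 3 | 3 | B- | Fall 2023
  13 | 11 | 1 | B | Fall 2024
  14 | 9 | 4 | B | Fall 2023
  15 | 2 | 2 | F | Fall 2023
SELECT id, grade FROM enrollments WHERE grade IN ('C+', 'C-', 'A')

Execution result:
id | grade
1 | A
2 | C-
4 | A
5 | C+
9 | C-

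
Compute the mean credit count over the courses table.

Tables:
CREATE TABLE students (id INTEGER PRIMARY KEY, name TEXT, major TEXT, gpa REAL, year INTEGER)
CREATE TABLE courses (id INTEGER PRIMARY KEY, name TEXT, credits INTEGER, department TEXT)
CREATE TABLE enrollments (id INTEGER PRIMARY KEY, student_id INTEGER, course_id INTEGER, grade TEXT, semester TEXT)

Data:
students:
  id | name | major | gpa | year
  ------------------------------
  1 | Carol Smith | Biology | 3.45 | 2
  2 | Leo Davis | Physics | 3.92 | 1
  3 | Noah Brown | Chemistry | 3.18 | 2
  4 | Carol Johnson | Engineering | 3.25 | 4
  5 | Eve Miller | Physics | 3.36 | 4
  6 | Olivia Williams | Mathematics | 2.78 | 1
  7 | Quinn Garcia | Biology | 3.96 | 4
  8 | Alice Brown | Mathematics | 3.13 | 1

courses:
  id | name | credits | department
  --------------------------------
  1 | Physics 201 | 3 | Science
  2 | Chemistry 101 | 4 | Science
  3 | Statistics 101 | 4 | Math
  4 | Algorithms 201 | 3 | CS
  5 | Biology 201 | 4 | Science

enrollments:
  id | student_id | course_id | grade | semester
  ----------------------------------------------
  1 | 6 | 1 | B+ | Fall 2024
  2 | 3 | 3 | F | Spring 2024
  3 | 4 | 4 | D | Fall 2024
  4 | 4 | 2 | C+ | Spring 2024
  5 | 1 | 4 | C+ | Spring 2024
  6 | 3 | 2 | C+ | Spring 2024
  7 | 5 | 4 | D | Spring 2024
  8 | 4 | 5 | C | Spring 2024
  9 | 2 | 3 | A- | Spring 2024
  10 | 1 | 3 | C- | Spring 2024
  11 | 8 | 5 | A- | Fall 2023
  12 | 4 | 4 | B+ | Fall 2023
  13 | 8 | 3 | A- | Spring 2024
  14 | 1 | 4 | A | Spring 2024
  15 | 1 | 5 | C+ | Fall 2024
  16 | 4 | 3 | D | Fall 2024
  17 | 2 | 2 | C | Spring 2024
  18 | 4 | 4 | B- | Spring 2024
SELECT AVG(credits) FROM courses

Execution result:
3.60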